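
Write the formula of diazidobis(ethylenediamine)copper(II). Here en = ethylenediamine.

[Cu(en)2(N3)2]

Ligands: 2 ethylenediamine (en, neutral), 2 azido (N3, -1). Ligand charge sum = -2.
With Cu in oxidation state +2, the complex ion is [Cu...].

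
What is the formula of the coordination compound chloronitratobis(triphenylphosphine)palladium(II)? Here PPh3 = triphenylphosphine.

[PdCl(NO3)(PPh3)2]

Ligands: 1 nitrato (NO3, -1), 2 triphenylphosphine (PPh3, neutral), 1 chloro (Cl, -1). Ligand charge sum = -2.
With Pd in oxidation state +2, the complex ion is [Pd...].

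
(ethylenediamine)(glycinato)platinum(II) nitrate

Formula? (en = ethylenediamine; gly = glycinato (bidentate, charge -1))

Ligands: 1 ethylenediamine (en, neutral), 1 glycinato (gly, -1). Ligand charge sum = -1.
With Pt in oxidation state +2, the complex ion is [Pt...]^1+.
Charge balance with nitrate (-1) requires 1 complex ion per 1 nitrate.

[Pt(en)(gly)]NO3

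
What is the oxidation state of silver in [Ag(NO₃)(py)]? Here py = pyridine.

+1

No counter-ion: the bracketed complex is neutral.
Ligand charges: 1×NO3 = -1; 1×py neutral; sum -1.
Ag + (-1) = 0 ⇒ Ag is +1.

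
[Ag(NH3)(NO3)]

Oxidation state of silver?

+1

No counter-ion: the bracketed complex is neutral.
Ligand charges: 1×NO3 = -1; 1×NH3 neutral; sum -1.
Ag + (-1) = 0 ⇒ Ag is +1.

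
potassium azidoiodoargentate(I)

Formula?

K[AgI(N3)]

Ligands: 1 azido (N3, -1), 1 iodo (I, -1). Ligand charge sum = -2.
With Ag in oxidation state +1, the complex ion is [Ag...]^1−.
Charge balance with potassium (+1) requires 1 complex ion per 1 potassium.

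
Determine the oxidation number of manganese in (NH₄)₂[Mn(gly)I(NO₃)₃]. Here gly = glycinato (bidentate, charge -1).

+3

2 ammonium outside the brackets (+1 each) → the complex ion is 2−.
Ligand charges: 1×I = -1; 1×gly = -1; 3×NO3 = -3; sum -5.
Mn + (-5) = 2− ⇒ Mn is +3.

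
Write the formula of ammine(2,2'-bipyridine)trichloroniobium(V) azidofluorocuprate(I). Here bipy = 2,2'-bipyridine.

[Nb(bipy)Cl3(NH3)][CuF(N3)]2

Cation [Nb…]: ligand charges -3, Nb(V) ⇒ ion charge 2+.
Anion [Cu…]: ligand charges -2, Cu(I) ⇒ ion charge 1−.
One 2+ cation requires 2 of the 1− anion.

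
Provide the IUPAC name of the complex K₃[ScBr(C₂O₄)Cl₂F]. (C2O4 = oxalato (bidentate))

potassium bromodichlorofluorooxalatoscandate(III)

The 3 potassium counter-ions carry a total charge of +3, so each complex ion is 3−.
Ligand charges: 1×oxalato (-2 each), 2×chloro (-1 each), 1×fluoro (-1 each), 1×bromo (-1 each); total -6. So Sc + (-6) = 3−, giving Sc = +3.
Ligands are named alphabetically: bromo before chloro before fluoro before oxalato.
The complex ion is anionic, so scandium takes the -ate form scandate(III).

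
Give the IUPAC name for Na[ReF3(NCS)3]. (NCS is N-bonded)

sodium trifluorotriisothiocyanatorhenate(V)

The 1 sodium counter-ion carries a total charge of +1, so each complex ion is 1−.
Ligand charges: 3×isothiocyanato (-1 each), 3×fluoro (-1 each); total -6. So Re + (-6) = 1−, giving Re = +5.
Ligands are named alphabetically: fluoro before isothiocyanato.
The complex ion is anionic, so rhenium takes the -ate form rhenate(V).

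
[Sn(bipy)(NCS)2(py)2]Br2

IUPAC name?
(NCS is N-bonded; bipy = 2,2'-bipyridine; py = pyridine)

(2,2'-bipyridine)diisothiocyanatobis(pyridine)tin(IV) bromide

The 2 bromide counter-ions carry a total charge of -2, so each complex ion is 2+.
Ligand charges: 2×isothiocyanato (-1 each), 1×2,2'-bipyridine (neutral), 2×pyridine (neutral); total -2. So Sn + (-2) = 2+, giving Sn = +4.
Ligands are named alphabetically: bipyridine before isothiocyanato before pyridine.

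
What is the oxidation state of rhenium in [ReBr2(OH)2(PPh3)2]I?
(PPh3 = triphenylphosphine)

+5

1 iodide outside the brackets (-1 each) → the complex ion is 1+.
Ligand charges: 2×PPh3 neutral; 2×Br = -2; 2×OH = -2; sum -4.
Re + (-4) = 1+ ⇒ Re is +5.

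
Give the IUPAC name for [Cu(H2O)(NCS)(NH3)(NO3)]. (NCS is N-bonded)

There is no counter-ion, so the complex is neutral overall.
Ligand charges: 1×aqua (neutral), 1×ammine (neutral), 1×isothiocyanato (-1 each), 1×nitrato (-1 each); total -2. So Cu + (-2) = 0, giving Cu = +2.
Ligands are named alphabetically: ammine before aqua before isothiocyanato before nitrato.

ammineaquaisothiocyanatonitratocopper(II)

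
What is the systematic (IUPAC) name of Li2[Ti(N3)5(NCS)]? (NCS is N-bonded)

lithium pentaazidoisothiocyanatotitanate(IV)

The 2 lithium counter-ions carry a total charge of +2, so each complex ion is 2−.
Ligand charges: 5×azido (-1 each), 1×isothiocyanato (-1 each); total -6. So Ti + (-6) = 2−, giving Ti = +4.
Ligands are named alphabetically: azido before isothiocyanato.
The complex ion is anionic, so titanium takes the -ate form titanate(IV).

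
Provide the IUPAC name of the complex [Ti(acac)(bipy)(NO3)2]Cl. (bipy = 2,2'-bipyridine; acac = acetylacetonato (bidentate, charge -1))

The 1 chloride counter-ion carries a total charge of -1, so each complex ion is 1+.
Ligand charges: 1×2,2'-bipyridine (neutral), 1×acetylacetonato (-1 each), 2×nitrato (-1 each); total -3. So Ti + (-3) = 1+, giving Ti = +4.
Ligands are named alphabetically: acetylacetonato before bipyridine before nitrato.

(acetylacetonato)(2,2'-bipyridine)dinitratotitanium(IV) chloride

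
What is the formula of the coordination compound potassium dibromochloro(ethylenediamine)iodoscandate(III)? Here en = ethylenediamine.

K[ScBr2Cl(en)I]

Ligands: 2 bromo (Br, -1), 1 ethylenediamine (en, neutral), 1 iodo (I, -1), 1 chloro (Cl, -1). Ligand charge sum = -4.
With Sc in oxidation state +3, the complex ion is [Sc...]^1−.
Charge balance with potassium (+1) requires 1 complex ion per 1 potassium.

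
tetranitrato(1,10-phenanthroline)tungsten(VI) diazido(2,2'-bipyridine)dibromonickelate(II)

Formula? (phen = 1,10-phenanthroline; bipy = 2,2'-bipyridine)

[W(NO3)4(phen)][Ni(bipy)Br2(N3)2]

Cation [W…]: ligand charges -4, W(VI) ⇒ ion charge 2+.
Anion [Ni…]: ligand charges -4, Ni(II) ⇒ ion charge 2−.
One 2+ cation balances one 2− anion.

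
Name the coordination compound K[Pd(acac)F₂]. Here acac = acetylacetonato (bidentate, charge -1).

The 1 potassium counter-ion carries a total charge of +1, so each complex ion is 1−.
Ligand charges: 1×acetylacetonato (-1 each), 2×fluoro (-1 each); total -3. So Pd + (-3) = 1−, giving Pd = +2.
Ligands are named alphabetically: acetylacetonato before fluoro.
The complex ion is anionic, so palladium takes the -ate form palladate(II).

potassium (acetylacetonato)difluoropalladate(II)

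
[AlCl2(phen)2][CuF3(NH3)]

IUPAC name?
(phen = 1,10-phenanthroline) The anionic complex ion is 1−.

dichlorobis(1,10-phenanthroline)aluminium(III) amminetrifluorocuprate(II)

Both ions are complex: the cation is named first with the plain metal name, the anion second with the -ate form; each ion's ligands are alphabetised independently.
The complex anion is given as 1−; its ligand charges sum to -3, so Cu = +2.
A 1:1 salt means the cation carries the equal and opposite charge, 1+.
Cation: ligand charges sum to -2; for the ion to be 1+, Al = +3.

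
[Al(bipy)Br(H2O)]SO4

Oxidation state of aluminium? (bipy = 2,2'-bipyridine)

+3

1 sulfate outside the brackets (-2 each) → the complex ion is 2+.
Ligand charges: 1×bipy neutral; 1×Br = -1; 1×H2O neutral; sum -1.
Al + (-1) = 2+ ⇒ Al is +3.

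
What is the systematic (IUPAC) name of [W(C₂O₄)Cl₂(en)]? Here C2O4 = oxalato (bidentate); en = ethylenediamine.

dichloro(ethylenediamine)oxalatotungsten(IV)

There is no counter-ion, so the complex is neutral overall.
Ligand charges: 1×oxalato (-2 each), 2×chloro (-1 each), 1×ethylenediamine (neutral); total -4. So W + (-4) = 0, giving W = +4.
Ligands are named alphabetically: chloro before ethylenediamine before oxalato.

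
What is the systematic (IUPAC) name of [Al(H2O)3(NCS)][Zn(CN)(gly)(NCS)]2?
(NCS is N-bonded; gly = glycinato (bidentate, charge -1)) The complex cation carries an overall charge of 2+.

triaquaisothiocyanatoaluminium(III) cyano(glycinato)isothiocyanatozincate(II)

Both ions are complex: the cation is named first with the plain metal name, the anion second with the -ate form; each ion's ligands are alphabetised independently.
The complex cation is given as 2+; its ligand charges sum to -1, so Al = +3.
With 2 anions per cation, each anion must be 2/2 = 1−.
Anion: ligand charges sum to -3; for the ion to be 1−, Zn = +2.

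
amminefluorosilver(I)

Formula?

[AgF(NH3)]

Ligands: 1 ammine (NH3, neutral), 1 fluoro (F, -1). Ligand charge sum = -1.
With Ag in oxidation state +1, the complex ion is [Ag...].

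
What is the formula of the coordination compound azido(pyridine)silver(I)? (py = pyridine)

[Ag(N3)(py)]

Ligands: 1 azido (N3, -1), 1 pyridine (py, neutral). Ligand charge sum = -1.
With Ag in oxidation state +1, the complex ion is [Ag...].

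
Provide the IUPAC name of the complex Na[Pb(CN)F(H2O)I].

The 1 sodium counter-ion carries a total charge of +1, so each complex ion is 1−.
Ligand charges: 1×cyano (-1 each), 1×iodo (-1 each), 1×aqua (neutral), 1×fluoro (-1 each); total -3. So Pb + (-3) = 1−, giving Pb = +2.
The complex ion is anionic, so lead takes the -ate form plumbate(II).

sodium aquacyanofluoroiodoplumbate(II)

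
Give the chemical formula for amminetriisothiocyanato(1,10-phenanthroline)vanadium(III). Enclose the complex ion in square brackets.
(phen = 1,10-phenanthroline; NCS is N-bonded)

Ligands: 1 1,10-phenanthroline (phen, neutral), 1 ammine (NH3, neutral), 3 isothiocyanato (NCS, -1). Ligand charge sum = -3.
With V in oxidation state +3, the complex ion is [V...].

[V(NCS)3(NH3)(phen)]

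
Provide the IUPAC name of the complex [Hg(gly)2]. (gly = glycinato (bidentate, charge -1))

There is no counter-ion, so the complex is neutral overall.
Ligand charges: 2×glycinato (-1 each); total -2. So Hg + (-2) = 0, giving Hg = +2.

bis(glycinato)mercury(II)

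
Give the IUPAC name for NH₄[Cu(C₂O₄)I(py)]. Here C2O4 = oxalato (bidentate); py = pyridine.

The 1 ammonium counter-ion carries a total charge of +1, so each complex ion is 1−.
Ligand charges: 1×oxalato (-2 each), 1×pyridine (neutral), 1×iodo (-1 each); total -3. So Cu + (-3) = 1−, giving Cu = +2.
Ligands are named alphabetically: iodo before oxalato before pyridine.
The complex ion is anionic, so copper takes the -ate form cuprate(II).

ammonium iodooxalato(pyridine)cuprate(II)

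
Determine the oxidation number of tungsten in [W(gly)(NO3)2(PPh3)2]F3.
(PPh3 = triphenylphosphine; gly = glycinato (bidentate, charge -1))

3 fluoride outside the brackets (-1 each) → the complex ion is 3+.
Ligand charges: 2×PPh3 neutral; 2×NO3 = -2; 1×gly = -1; sum -3.
W + (-3) = 3+ ⇒ W is +6.

+6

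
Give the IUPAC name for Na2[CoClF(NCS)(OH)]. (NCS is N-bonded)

The 2 sodium counter-ions carry a total charge of +2, so each complex ion is 2−.
Ligand charges: 1×isothiocyanato (-1 each), 1×chloro (-1 each), 1×fluoro (-1 each), 1×hydroxo (-1 each); total -4. So Co + (-4) = 2−, giving Co = +2.
Ligands are named alphabetically: chloro before fluoro before hydroxo before isothiocyanato.
The complex ion is anionic, so cobalt takes the -ate form cobaltate(II).

sodium chlorofluorohydroxoisothiocyanatocobaltate(II)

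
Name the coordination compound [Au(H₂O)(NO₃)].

aquanitratogold(I)

There is no counter-ion, so the complex is neutral overall.
Ligand charges: 1×nitrato (-1 each), 1×aqua (neutral); total -1. So Au + (-1) = 0, giving Au = +1.
Ligands are named alphabetically: aqua before nitrato.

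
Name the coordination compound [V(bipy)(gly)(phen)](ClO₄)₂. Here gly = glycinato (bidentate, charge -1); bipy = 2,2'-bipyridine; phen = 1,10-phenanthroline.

(2,2'-bipyridine)(glycinato)(1,10-phenanthroline)vanadium(III) perchlorate

The 2 perchlorate counter-ions carry a total charge of -2, so each complex ion is 2+.
Ligand charges: 1×glycinato (-1 each), 1×2,2'-bipyridine (neutral), 1×1,10-phenanthroline (neutral); total -1. So V + (-1) = 2+, giving V = +3.
Ligands are named alphabetically: bipyridine before glycinato before phenanthroline.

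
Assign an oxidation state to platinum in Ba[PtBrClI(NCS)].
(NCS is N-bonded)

+2

1 barium outside the brackets (+2 each) → the complex ion is 2−.
Ligand charges: 1×Br = -1; 1×Cl = -1; 1×NCS = -1; 1×I = -1; sum -4.
Pt + (-4) = 2− ⇒ Pt is +2.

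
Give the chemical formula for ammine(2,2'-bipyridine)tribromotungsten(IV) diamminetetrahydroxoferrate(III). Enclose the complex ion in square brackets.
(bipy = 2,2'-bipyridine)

Cation [W…]: ligand charges -3, W(IV) ⇒ ion charge 1+.
Anion [Fe…]: ligand charges -4, Fe(III) ⇒ ion charge 1−.
One 1+ cation balances one 1− anion.

[W(bipy)Br3(NH3)][Fe(NH3)2(OH)4]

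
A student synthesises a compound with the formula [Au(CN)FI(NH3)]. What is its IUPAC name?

There is no counter-ion, so the complex is neutral overall.
Ligand charges: 1×iodo (-1 each), 1×fluoro (-1 each), 1×ammine (neutral), 1×cyano (-1 each); total -3. So Au + (-3) = 0, giving Au = +3.
Ligands are named alphabetically: ammine before cyano before fluoro before iodo.

amminecyanofluoroiodogold(III)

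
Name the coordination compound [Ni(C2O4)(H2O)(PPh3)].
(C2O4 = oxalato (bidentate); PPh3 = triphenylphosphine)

There is no counter-ion, so the complex is neutral overall.
Ligand charges: 1×oxalato (-2 each), 1×triphenylphosphine (neutral), 1×aqua (neutral); total -2. So Ni + (-2) = 0, giving Ni = +2.
Ligands are named alphabetically: aqua before oxalato before triphenylphosphine.

aquaoxalato(triphenylphosphine)nickel(II)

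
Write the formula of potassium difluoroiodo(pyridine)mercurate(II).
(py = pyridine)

Ligands: 2 fluoro (F, -1), 1 pyridine (py, neutral), 1 iodo (I, -1). Ligand charge sum = -3.
Charge balance with potassium (+1) requires 1 complex ion per 1 potassium.

K[HgF2I(py)]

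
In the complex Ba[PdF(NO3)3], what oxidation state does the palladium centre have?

1 barium outside the brackets (+2 each) → the complex ion is 2−.
Ligand charges: 3×NO3 = -3; 1×F = -1; sum -4.
Pd + (-4) = 2− ⇒ Pd is +2.

+2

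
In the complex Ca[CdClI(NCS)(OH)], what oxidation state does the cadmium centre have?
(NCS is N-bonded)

+2

1 calcium outside the brackets (+2 each) → the complex ion is 2−.
Ligand charges: 1×I = -1; 1×OH = -1; 1×Cl = -1; 1×NCS = -1; sum -4.
Cd + (-4) = 2− ⇒ Cd is +2.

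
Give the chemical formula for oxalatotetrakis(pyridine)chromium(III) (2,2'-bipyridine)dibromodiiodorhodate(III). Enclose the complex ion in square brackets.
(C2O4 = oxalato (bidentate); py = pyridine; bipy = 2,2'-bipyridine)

Cation [Cr…]: ligand charges -2, Cr(III) ⇒ ion charge 1+.
Anion [Rh…]: ligand charges -4, Rh(III) ⇒ ion charge 1−.
One 1+ cation balances one 1− anion.

[Cr(C2O4)(py)4][Rh(bipy)Br2I2]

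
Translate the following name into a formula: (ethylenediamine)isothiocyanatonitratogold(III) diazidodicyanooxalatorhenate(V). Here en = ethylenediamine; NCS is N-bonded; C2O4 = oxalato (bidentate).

[Au(en)(NCS)(NO3)][Re(C2O4)(CN)2(N3)2]

Cation [Au…]: ligand charges -2, Au(III) ⇒ ion charge 1+.
Anion [Re…]: ligand charges -6, Re(V) ⇒ ion charge 1−.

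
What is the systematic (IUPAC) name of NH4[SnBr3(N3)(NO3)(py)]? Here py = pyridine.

ammonium azidotribromonitrato(pyridine)stannate(IV)

The 1 ammonium counter-ion carries a total charge of +1, so each complex ion is 1−.
Ligand charges: 1×nitrato (-1 each), 1×azido (-1 each), 1×pyridine (neutral), 3×bromo (-1 each); total -5. So Sn + (-5) = 1−, giving Sn = +4.
The complex ion is anionic, so tin takes the -ate form stannate(IV).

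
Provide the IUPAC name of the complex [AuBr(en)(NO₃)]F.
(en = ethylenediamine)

bromo(ethylenediamine)nitratogold(III) fluoride

The 1 fluoride counter-ion carries a total charge of -1, so each complex ion is 1+.
Ligand charges: 1×nitrato (-1 each), 1×bromo (-1 each), 1×ethylenediamine (neutral); total -2. So Au + (-2) = 1+, giving Au = +3.
Ligands are named alphabetically: bromo before ethylenediamine before nitrato.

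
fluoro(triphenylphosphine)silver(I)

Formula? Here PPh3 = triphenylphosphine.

Ligands: 1 triphenylphosphine (PPh3, neutral), 1 fluoro (F, -1). Ligand charge sum = -1.
With Ag in oxidation state +1, the complex ion is [Ag...].

[AgF(PPh3)]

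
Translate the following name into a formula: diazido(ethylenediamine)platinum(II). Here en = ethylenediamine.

Ligands: 2 azido (N3, -1), 1 ethylenediamine (en, neutral). Ligand charge sum = -2.
With Pt in oxidation state +2, the complex ion is [Pt...].

[Pt(en)(N3)2]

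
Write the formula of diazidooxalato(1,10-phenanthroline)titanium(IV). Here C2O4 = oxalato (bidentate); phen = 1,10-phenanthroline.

[Ti(C2O4)(N3)2(phen)]

Ligands: 2 azido (N3, -1), 1 oxalato (C2O4, -2), 1 1,10-phenanthroline (phen, neutral). Ligand charge sum = -4.
With Ti in oxidation state +4, the complex ion is [Ti...].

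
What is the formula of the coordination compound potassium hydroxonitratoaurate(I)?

K[Au(NO3)(OH)]

Ligands: 1 nitrato (NO3, -1), 1 hydroxo (OH, -1). Ligand charge sum = -2.
With Au in oxidation state +1, the complex ion is [Au...]^1−.
Charge balance with potassium (+1) requires 1 complex ion per 1 potassium.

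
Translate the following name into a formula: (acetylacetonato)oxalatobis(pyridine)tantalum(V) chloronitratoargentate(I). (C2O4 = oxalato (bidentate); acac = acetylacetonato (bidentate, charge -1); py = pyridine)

Cation [Ta…]: ligand charges -3, Ta(V) ⇒ ion charge 2+.
Anion [Ag…]: ligand charges -2, Ag(I) ⇒ ion charge 1−.
One 2+ cation requires 2 of the 1− anion.

[Ta(acac)(C2O4)(py)2][AgCl(NO3)]2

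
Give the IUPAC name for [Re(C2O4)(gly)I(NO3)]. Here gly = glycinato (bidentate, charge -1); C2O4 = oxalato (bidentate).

(glycinato)iodonitratooxalatorhenium(V)

There is no counter-ion, so the complex is neutral overall.
Ligand charges: 1×glycinato (-1 each), 1×iodo (-1 each), 1×oxalato (-2 each), 1×nitrato (-1 each); total -5. So Re + (-5) = 0, giving Re = +5.
Ligands are named alphabetically: glycinato before iodo before nitrato before oxalato.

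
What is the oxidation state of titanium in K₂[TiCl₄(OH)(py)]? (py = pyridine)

+3

2 potassium outside the brackets (+1 each) → the complex ion is 2−.
Ligand charges: 1×OH = -1; 4×Cl = -4; 1×py neutral; sum -5.
Ti + (-5) = 2− ⇒ Ti is +3.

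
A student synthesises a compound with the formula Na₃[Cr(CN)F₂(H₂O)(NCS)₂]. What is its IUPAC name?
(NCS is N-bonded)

The 3 sodium counter-ions carry a total charge of +3, so each complex ion is 3−.
Ligand charges: 1×aqua (neutral), 2×fluoro (-1 each), 2×isothiocyanato (-1 each), 1×cyano (-1 each); total -5. So Cr + (-5) = 3−, giving Cr = +2.
Ligands are named alphabetically: aqua before cyano before fluoro before isothiocyanato.
The complex ion is anionic, so chromium takes the -ate form chromate(II).

sodium aquacyanodifluorodiisothiocyanatochromate(II)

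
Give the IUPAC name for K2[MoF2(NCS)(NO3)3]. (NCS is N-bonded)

The 2 potassium counter-ions carry a total charge of +2, so each complex ion is 2−.
Ligand charges: 1×isothiocyanato (-1 each), 3×nitrato (-1 each), 2×fluoro (-1 each); total -6. So Mo + (-6) = 2−, giving Mo = +4.
Ligands are named alphabetically: fluoro before isothiocyanato before nitrato.
The complex ion is anionic, so molybdenum takes the -ate form molybdate(IV).

potassium difluoroisothiocyanatotrinitratomolybdate(IV)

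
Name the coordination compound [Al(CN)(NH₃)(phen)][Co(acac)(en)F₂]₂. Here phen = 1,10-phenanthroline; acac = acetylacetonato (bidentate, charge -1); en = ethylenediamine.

Aluminium is always +3 in its complexes; the cation's ligand charges sum to -1, so the complex cation is 2+.
With 2 anions per cation, each anion must be 2/2 = 1−.
Anion: ligand charges sum to -3; for the ion to be 1−, Co = +2.

amminecyano(1,10-phenanthroline)aluminium(III) (acetylacetonato)(ethylenediamine)difluorocobaltate(II)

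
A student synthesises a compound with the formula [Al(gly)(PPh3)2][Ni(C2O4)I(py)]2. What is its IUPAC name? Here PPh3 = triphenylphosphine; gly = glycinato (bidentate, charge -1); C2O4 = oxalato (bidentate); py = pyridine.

Both ions are complex: the cation is named first with the plain metal name, the anion second with the -ate form; each ion's ligands are alphabetised independently.
Aluminium is always +3 in its complexes; the cation's ligand charges sum to -1, so the complex cation is 2+.
With 2 anions per cation, each anion must be 2/2 = 1−.
Anion: ligand charges sum to -3; for the ion to be 1−, Ni = +2.

(glycinato)bis(triphenylphosphine)aluminium(III) iodooxalato(pyridine)nickelate(II)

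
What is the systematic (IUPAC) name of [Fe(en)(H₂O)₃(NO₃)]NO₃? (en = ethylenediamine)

The 1 nitrate counter-ion carries a total charge of -1, so each complex ion is 1+.
Ligand charges: 3×aqua (neutral), 1×ethylenediamine (neutral), 1×nitrato (-1 each); total -1. So Fe + (-1) = 1+, giving Fe = +2.
Ligands are named alphabetically: aqua before ethylenediamine before nitrato.

triaqua(ethylenediamine)nitratoiron(II) nitrate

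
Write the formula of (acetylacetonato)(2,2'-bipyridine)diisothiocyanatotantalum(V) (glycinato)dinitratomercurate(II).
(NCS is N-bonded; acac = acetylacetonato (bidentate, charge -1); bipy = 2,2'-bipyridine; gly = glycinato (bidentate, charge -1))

Cation [Ta…]: ligand charges -3, Ta(V) ⇒ ion charge 2+.
Anion [Hg…]: ligand charges -3, Hg(II) ⇒ ion charge 1−.
One 2+ cation requires 2 of the 1− anion.

[Ta(acac)(bipy)(NCS)2][Hg(gly)(NO3)2]2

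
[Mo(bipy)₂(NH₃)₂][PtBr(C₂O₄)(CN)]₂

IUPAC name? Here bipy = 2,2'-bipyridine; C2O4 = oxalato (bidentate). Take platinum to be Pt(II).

Pt is given as +2; the anion's ligand charges sum to -4, so the complex anion is 2−.
With 2 anions per cation, the cation must be 2×2 = 4+.
Cation: ligand charges sum to 0; for the ion to be 4+, Mo = +4.

diamminebis(2,2'-bipyridine)molybdenum(IV) bromocyanooxalatoplatinate(II)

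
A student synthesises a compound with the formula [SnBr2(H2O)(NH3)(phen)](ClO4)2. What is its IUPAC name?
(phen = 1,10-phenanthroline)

ammineaquadibromo(1,10-phenanthroline)tin(IV) perchlorate

The 2 perchlorate counter-ions carry a total charge of -2, so each complex ion is 2+.
Ligand charges: 1×ammine (neutral), 2×bromo (-1 each), 1×aqua (neutral), 1×1,10-phenanthroline (neutral); total -2. So Sn + (-2) = 2+, giving Sn = +4.
Ligands are named alphabetically: ammine before aqua before bromo before phenanthroline.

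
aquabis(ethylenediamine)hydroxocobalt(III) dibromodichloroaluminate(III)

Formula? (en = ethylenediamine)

[Co(en)2(H2O)(OH)][AlBr2Cl2]2

Cation [Co…]: ligand charges -1, Co(III) ⇒ ion charge 2+.
Anion [Al…]: ligand charges -4, Al(III) ⇒ ion charge 1−.
One 2+ cation requires 2 of the 1− anion.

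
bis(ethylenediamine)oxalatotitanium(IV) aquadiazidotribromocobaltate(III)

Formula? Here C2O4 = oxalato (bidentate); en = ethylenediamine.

Cation [Ti…]: ligand charges -2, Ti(IV) ⇒ ion charge 2+.
Anion [Co…]: ligand charges -5, Co(III) ⇒ ion charge 2−.

[Ti(C2O4)(en)2][CoBr3(H2O)(N3)2]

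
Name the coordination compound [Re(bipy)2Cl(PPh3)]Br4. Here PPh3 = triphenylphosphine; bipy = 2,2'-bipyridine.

bis(2,2'-bipyridine)chloro(triphenylphosphine)rhenium(V) bromide

The 4 bromide counter-ions carry a total charge of -4, so each complex ion is 4+.
Ligand charges: 1×chloro (-1 each), 1×triphenylphosphine (neutral), 2×2,2'-bipyridine (neutral); total -1. So Re + (-1) = 4+, giving Re = +5.
Ligands are named alphabetically: bipyridine before chloro before triphenylphosphine.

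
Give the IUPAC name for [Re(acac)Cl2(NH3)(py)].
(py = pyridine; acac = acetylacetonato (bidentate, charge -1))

(acetylacetonato)amminedichloro(pyridine)rhenium(III)

There is no counter-ion, so the complex is neutral overall.
Ligand charges: 1×pyridine (neutral), 2×chloro (-1 each), 1×ammine (neutral), 1×acetylacetonato (-1 each); total -3. So Re + (-3) = 0, giving Re = +3.
Ligands are named alphabetically: acetylacetonato before ammine before chloro before pyridine.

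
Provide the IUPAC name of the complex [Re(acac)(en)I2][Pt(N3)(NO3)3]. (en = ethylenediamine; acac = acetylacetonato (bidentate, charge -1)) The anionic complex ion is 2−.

Both ions are complex: the cation is named first with the plain metal name, the anion second with the -ate form; each ion's ligands are alphabetised independently.
The complex anion is given as 2−; its ligand charges sum to -4, so Pt = +2.
A 1:1 salt means the cation carries the equal and opposite charge, 2+.
Cation: ligand charges sum to -3; for the ion to be 2+, Re = +5.

(acetylacetonato)(ethylenediamine)diiodorhenium(V) azidotrinitratoplatinate(II)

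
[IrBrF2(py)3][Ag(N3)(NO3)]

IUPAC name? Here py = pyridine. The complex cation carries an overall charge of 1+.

bromodifluorotris(pyridine)iridium(IV) azidonitratoargentate(I)

Both ions are complex: the cation is named first with the plain metal name, the anion second with the -ate form; each ion's ligands are alphabetised independently.
The complex cation is given as 1+; its ligand charges sum to -3, so Ir = +4.
A 1:1 salt means the anion carries the equal and opposite charge, 1−.
Anion: ligand charges sum to -2; for the ion to be 1−, Ag = +1.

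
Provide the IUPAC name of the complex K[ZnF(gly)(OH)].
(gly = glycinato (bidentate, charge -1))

potassium fluoro(glycinato)hydroxozincate(II)

The 1 potassium counter-ion carries a total charge of +1, so each complex ion is 1−.
Ligand charges: 1×fluoro (-1 each), 1×glycinato (-1 each), 1×hydroxo (-1 each); total -3. So Zn + (-3) = 1−, giving Zn = +2.
Ligands are named alphabetically: fluoro before glycinato before hydroxo.
The complex ion is anionic, so zinc takes the -ate form zincate(II).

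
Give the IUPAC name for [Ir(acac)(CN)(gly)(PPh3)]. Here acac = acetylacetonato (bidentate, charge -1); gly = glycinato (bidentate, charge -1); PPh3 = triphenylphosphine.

(acetylacetonato)cyano(glycinato)(triphenylphosphine)iridium(III)

There is no counter-ion, so the complex is neutral overall.
Ligand charges: 1×acetylacetonato (-1 each), 1×glycinato (-1 each), 1×cyano (-1 each), 1×triphenylphosphine (neutral); total -3. So Ir + (-3) = 0, giving Ir = +3.
Ligands are named alphabetically: acetylacetonato before cyano before glycinato before triphenylphosphine.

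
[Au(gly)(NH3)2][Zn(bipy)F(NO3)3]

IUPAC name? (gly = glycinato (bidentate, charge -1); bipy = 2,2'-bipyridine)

diammine(glycinato)gold(III) (2,2'-bipyridine)fluorotrinitratozincate(II)

Both ions are complex: the cation is named first with the plain metal name, the anion second with the -ate form; each ion's ligands are alphabetised independently.
Zinc is always +2 in its complexes; the anion's ligand charges sum to -4, so the complex anion is 2−.
A 1:1 salt means the cation carries the equal and opposite charge, 2+.
Cation: ligand charges sum to -1; for the ion to be 2+, Au = +3.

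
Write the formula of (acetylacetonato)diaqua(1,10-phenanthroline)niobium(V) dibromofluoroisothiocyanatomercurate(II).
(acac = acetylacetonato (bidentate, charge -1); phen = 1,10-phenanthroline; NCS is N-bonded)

Cation [Nb…]: ligand charges -1, Nb(V) ⇒ ion charge 4+.
Anion [Hg…]: ligand charges -4, Hg(II) ⇒ ion charge 2−.

[Nb(acac)(H2O)2(phen)][HgBr2F(NCS)]2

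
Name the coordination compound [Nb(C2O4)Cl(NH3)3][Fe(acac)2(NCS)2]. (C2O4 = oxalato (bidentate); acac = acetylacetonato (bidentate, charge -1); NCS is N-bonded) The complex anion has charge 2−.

triamminechlorooxalatoniobium(V) bis(acetylacetonato)diisothiocyanatoferrate(II)

The complex anion is given as 2−; its ligand charges sum to -4, so Fe = +2.
A 1:1 salt means the cation carries the equal and opposite charge, 2+.
Cation: ligand charges sum to -3; for the ion to be 2+, Nb = +5.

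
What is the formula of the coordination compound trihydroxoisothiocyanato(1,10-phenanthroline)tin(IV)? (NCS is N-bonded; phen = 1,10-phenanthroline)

Ligands: 3 hydroxo (OH, -1), 1 isothiocyanato (NCS, -1), 1 1,10-phenanthroline (phen, neutral). Ligand charge sum = -4.
With Sn in oxidation state +4, the complex ion is [Sn...].

[Sn(NCS)(OH)3(phen)]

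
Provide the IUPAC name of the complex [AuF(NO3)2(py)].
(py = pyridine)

fluorodinitrato(pyridine)gold(III)

There is no counter-ion, so the complex is neutral overall.
Ligand charges: 2×nitrato (-1 each), 1×pyridine (neutral), 1×fluoro (-1 each); total -3. So Au + (-3) = 0, giving Au = +3.
Ligands are named alphabetically: fluoro before nitrato before pyridine.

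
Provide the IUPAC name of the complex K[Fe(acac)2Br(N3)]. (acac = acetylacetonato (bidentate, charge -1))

The 1 potassium counter-ion carries a total charge of +1, so each complex ion is 1−.
Ligand charges: 1×bromo (-1 each), 2×acetylacetonato (-1 each), 1×azido (-1 each); total -4. So Fe + (-4) = 1−, giving Fe = +3.
Ligands are named alphabetically: acetylacetonato before azido before bromo.
The complex ion is anionic, so iron takes the -ate form ferrate(III).

potassium bis(acetylacetonato)azidobromoferrate(III)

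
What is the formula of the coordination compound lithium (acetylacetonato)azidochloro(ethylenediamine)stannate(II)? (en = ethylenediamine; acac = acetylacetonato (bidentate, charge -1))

Ligands: 1 ethylenediamine (en, neutral), 1 chloro (Cl, -1), 1 azido (N3, -1), 1 acetylacetonato (acac, -1). Ligand charge sum = -3.
With Sn in oxidation state +2, the complex ion is [Sn...]^1−.
Charge balance with lithium (+1) requires 1 complex ion per 1 lithium.

Li[Sn(acac)Cl(en)(N3)]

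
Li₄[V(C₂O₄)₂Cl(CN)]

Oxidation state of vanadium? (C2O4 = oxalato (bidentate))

+2

4 lithium outside the brackets (+1 each) → the complex ion is 4−.
Ligand charges: 2×C2O4 = -4; 1×CN = -1; 1×Cl = -1; sum -6.
V + (-6) = 4− ⇒ V is +2.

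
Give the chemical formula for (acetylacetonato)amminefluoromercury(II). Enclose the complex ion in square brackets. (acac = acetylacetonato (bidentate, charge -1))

[Hg(acac)F(NH3)]

Ligands: 1 acetylacetonato (acac, -1), 1 ammine (NH3, neutral), 1 fluoro (F, -1). Ligand charge sum = -2.
With Hg in oxidation state +2, the complex ion is [Hg...].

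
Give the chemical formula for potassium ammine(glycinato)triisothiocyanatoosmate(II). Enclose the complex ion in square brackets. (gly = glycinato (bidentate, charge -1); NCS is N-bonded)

Ligands: 1 ammine (NH3, neutral), 1 glycinato (gly, -1), 3 isothiocyanato (NCS, -1). Ligand charge sum = -4.
Charge balance with potassium (+1) requires 1 complex ion per 2 potassium.

K2[Os(gly)(NCS)3(NH3)]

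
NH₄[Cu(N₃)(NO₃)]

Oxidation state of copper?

+1

1 ammonium outside the brackets (+1 each) → the complex ion is 1−.
Ligand charges: 1×N3 = -1; 1×NO3 = -1; sum -2.
Cu + (-2) = 1− ⇒ Cu is +1.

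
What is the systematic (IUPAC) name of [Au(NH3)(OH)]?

There is no counter-ion, so the complex is neutral overall.
Ligand charges: 1×hydroxo (-1 each), 1×ammine (neutral); total -1. So Au + (-1) = 0, giving Au = +1.
Ligands are named alphabetically: ammine before hydroxo.

amminehydroxogold(I)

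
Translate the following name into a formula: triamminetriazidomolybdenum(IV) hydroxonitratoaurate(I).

Cation [Mo…]: ligand charges -3, Mo(IV) ⇒ ion charge 1+.
Anion [Au…]: ligand charges -2, Au(I) ⇒ ion charge 1−.

[Mo(N3)3(NH3)3][Au(NO3)(OH)]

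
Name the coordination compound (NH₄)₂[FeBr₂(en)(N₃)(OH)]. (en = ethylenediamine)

The 2 ammonium counter-ions carry a total charge of +2, so each complex ion is 2−.
Ligand charges: 1×ethylenediamine (neutral), 1×azido (-1 each), 1×hydroxo (-1 each), 2×bromo (-1 each); total -4. So Fe + (-4) = 2−, giving Fe = +2.
Ligands are named alphabetically: azido before bromo before ethylenediamine before hydroxo.
The complex ion is anionic, so iron takes the -ate form ferrate(II).

ammonium azidodibromo(ethylenediamine)hydroxoferrate(II)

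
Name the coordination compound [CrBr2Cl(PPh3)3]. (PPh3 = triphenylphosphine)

dibromochlorotris(triphenylphosphine)chromium(III)

There is no counter-ion, so the complex is neutral overall.
Ligand charges: 2×bromo (-1 each), 3×triphenylphosphine (neutral), 1×chloro (-1 each); total -3. So Cr + (-3) = 0, giving Cr = +3.
Ligands are named alphabetically: bromo before chloro before triphenylphosphine.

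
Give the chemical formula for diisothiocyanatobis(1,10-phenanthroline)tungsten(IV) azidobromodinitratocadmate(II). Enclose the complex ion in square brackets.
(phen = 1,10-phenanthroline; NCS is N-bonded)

[W(NCS)2(phen)2][CdBr(N3)(NO3)2]

Cation [W…]: ligand charges -2, W(IV) ⇒ ion charge 2+.
Anion [Cd…]: ligand charges -4, Cd(II) ⇒ ion charge 2−.
One 2+ cation balances one 2− anion.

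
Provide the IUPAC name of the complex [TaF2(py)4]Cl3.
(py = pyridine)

The 3 chloride counter-ions carry a total charge of -3, so each complex ion is 3+.
Ligand charges: 4×pyridine (neutral), 2×fluoro (-1 each); total -2. So Ta + (-2) = 3+, giving Ta = +5.
Ligands are named alphabetically: fluoro before pyridine.

difluorotetrakis(pyridine)tantalum(V) chloride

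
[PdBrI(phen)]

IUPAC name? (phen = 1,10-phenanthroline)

There is no counter-ion, so the complex is neutral overall.
Ligand charges: 1×1,10-phenanthroline (neutral), 1×bromo (-1 each), 1×iodo (-1 each); total -2. So Pd + (-2) = 0, giving Pd = +2.
Ligands are named alphabetically: bromo before iodo before phenanthroline.

bromoiodo(1,10-phenanthroline)palladium(II)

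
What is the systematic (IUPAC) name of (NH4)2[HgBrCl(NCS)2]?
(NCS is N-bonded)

The 2 ammonium counter-ions carry a total charge of +2, so each complex ion is 2−.
Ligand charges: 1×bromo (-1 each), 2×isothiocyanato (-1 each), 1×chloro (-1 each); total -4. So Hg + (-4) = 2−, giving Hg = +2.
Ligands are named alphabetically: bromo before chloro before isothiocyanato.
The complex ion is anionic, so mercury takes the -ate form mercurate(II).

ammonium bromochlorodiisothiocyanatomercurate(II)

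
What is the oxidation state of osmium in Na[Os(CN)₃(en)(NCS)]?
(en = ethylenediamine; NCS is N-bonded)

1 sodium outside the brackets (+1 each) → the complex ion is 1−.
Ligand charges: 1×en neutral; 1×NCS = -1; 3×CN = -3; sum -4.
Os + (-4) = 1− ⇒ Os is +3.

+3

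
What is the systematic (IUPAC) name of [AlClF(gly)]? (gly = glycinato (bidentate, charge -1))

chlorofluoro(glycinato)aluminium(III)

There is no counter-ion, so the complex is neutral overall.
Ligand charges: 1×chloro (-1 each), 1×glycinato (-1 each), 1×fluoro (-1 each); total -3. So Al + (-3) = 0, giving Al = +3.
Ligands are named alphabetically: chloro before fluoro before glycinato.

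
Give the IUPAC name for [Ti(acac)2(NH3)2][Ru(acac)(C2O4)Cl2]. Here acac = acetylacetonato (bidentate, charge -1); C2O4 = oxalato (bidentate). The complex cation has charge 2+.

The complex cation is given as 2+; its ligand charges sum to -2, so Ti = +4.
A 1:1 salt means the anion carries the equal and opposite charge, 2−.
Anion: ligand charges sum to -5; for the ion to be 2−, Ru = +3.

bis(acetylacetonato)diamminetitanium(IV) (acetylacetonato)dichlorooxalatoruthenate(III)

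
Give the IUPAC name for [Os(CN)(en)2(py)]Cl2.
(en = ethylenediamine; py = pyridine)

cyanobis(ethylenediamine)(pyridine)osmium(III) chloride

The 2 chloride counter-ions carry a total charge of -2, so each complex ion is 2+.
Ligand charges: 2×ethylenediamine (neutral), 1×pyridine (neutral), 1×cyano (-1 each); total -1. So Os + (-1) = 2+, giving Os = +3.
Ligands are named alphabetically: cyano before ethylenediamine before pyridine.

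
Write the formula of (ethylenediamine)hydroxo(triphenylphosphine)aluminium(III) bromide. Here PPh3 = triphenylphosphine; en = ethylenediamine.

[Al(en)(OH)(PPh3)]Br2

Ligands: 1 triphenylphosphine (PPh3, neutral), 1 ethylenediamine (en, neutral), 1 hydroxo (OH, -1). Ligand charge sum = -1.
With Al in oxidation state +3, the complex ion is [Al...]^2+.
Charge balance with bromide (-1) requires 1 complex ion per 2 bromide.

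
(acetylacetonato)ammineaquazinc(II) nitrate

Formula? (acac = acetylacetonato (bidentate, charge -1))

[Zn(acac)(H2O)(NH3)]NO3

Ligands: 1 aqua (H2O, neutral), 1 acetylacetonato (acac, -1), 1 ammine (NH3, neutral). Ligand charge sum = -1.
With Zn in oxidation state +2, the complex ion is [Zn...]^1+.
Charge balance with nitrate (-1) requires 1 complex ion per 1 nitrate.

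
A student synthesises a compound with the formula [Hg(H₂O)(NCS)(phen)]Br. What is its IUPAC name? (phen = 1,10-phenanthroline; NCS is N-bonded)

The 1 bromide counter-ion carries a total charge of -1, so each complex ion is 1+.
Ligand charges: 1×aqua (neutral), 1×1,10-phenanthroline (neutral), 1×isothiocyanato (-1 each); total -1. So Hg + (-1) = 1+, giving Hg = +2.
Ligands are named alphabetically: aqua before isothiocyanato before phenanthroline.

aquaisothiocyanato(1,10-phenanthroline)mercury(II) bromide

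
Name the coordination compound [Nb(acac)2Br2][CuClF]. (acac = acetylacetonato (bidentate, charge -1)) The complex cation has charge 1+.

bis(acetylacetonato)dibromoniobium(V) chlorofluorocuprate(I)

Both ions are complex: the cation is named first with the plain metal name, the anion second with the -ate form; each ion's ligands are alphabetised independently.
The complex cation is given as 1+; its ligand charges sum to -4, so Nb = +5.
A 1:1 salt means the anion carries the equal and opposite charge, 1−.
Anion: ligand charges sum to -2; for the ion to be 1−, Cu = +1.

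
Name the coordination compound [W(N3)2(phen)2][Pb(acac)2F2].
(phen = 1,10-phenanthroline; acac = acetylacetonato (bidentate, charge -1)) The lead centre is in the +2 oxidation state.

Both ions are complex: the cation is named first with the plain metal name, the anion second with the -ate form; each ion's ligands are alphabetised independently.
Pb is given as +2; the anion's ligand charges sum to -4, so the complex anion is 2−.
A 1:1 salt means the cation carries the equal and opposite charge, 2+.
Cation: ligand charges sum to -2; for the ion to be 2+, W = +4.

diazidobis(1,10-phenanthroline)tungsten(IV) bis(acetylacetonato)difluoroplumbate(II)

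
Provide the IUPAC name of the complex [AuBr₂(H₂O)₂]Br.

diaquadibromogold(III) bromide

The 1 bromide counter-ion carries a total charge of -1, so each complex ion is 1+.
Ligand charges: 2×bromo (-1 each), 2×aqua (neutral); total -2. So Au + (-2) = 1+, giving Au = +3.
Ligands are named alphabetically: aqua before bromo.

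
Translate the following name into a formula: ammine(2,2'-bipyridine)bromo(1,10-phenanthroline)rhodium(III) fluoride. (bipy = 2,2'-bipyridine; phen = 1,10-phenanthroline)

[Rh(bipy)Br(NH3)(phen)]F2

Ligands: 1 2,2'-bipyridine (bipy, neutral), 1 1,10-phenanthroline (phen, neutral), 1 bromo (Br, -1), 1 ammine (NH3, neutral). Ligand charge sum = -1.
With Rh in oxidation state +3, the complex ion is [Rh...]^2+.
Charge balance with fluoride (-1) requires 1 complex ion per 2 fluoride.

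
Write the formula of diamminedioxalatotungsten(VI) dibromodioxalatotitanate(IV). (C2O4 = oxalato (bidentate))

[W(C2O4)2(NH3)2][TiBr2(C2O4)2]

Cation [W…]: ligand charges -4, W(VI) ⇒ ion charge 2+.
Anion [Ti…]: ligand charges -6, Ti(IV) ⇒ ion charge 2−.
One 2+ cation balances one 2− anion.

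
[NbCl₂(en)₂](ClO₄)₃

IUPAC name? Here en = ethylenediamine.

dichlorobis(ethylenediamine)niobium(V) perchlorate

The 3 perchlorate counter-ions carry a total charge of -3, so each complex ion is 3+.
Ligand charges: 2×ethylenediamine (neutral), 2×chloro (-1 each); total -2. So Nb + (-2) = 3+, giving Nb = +5.
Ligands are named alphabetically: chloro before ethylenediamine.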